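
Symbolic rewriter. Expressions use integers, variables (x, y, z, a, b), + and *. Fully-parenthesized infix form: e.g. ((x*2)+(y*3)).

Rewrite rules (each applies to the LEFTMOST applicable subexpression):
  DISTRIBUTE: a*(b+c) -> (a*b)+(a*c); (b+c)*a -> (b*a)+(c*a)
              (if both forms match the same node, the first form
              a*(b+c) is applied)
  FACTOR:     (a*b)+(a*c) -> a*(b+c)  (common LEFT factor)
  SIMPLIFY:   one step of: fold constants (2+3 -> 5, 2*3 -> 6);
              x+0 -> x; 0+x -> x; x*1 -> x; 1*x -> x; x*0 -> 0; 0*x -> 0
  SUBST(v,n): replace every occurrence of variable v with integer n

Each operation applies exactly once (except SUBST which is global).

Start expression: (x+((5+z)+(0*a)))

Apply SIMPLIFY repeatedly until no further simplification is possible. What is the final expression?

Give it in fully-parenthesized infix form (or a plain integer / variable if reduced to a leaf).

Answer: (x+(5+z))

Derivation:
Start: (x+((5+z)+(0*a)))
Step 1: at RR: (0*a) -> 0; overall: (x+((5+z)+(0*a))) -> (x+((5+z)+0))
Step 2: at R: ((5+z)+0) -> (5+z); overall: (x+((5+z)+0)) -> (x+(5+z))
Fixed point: (x+(5+z))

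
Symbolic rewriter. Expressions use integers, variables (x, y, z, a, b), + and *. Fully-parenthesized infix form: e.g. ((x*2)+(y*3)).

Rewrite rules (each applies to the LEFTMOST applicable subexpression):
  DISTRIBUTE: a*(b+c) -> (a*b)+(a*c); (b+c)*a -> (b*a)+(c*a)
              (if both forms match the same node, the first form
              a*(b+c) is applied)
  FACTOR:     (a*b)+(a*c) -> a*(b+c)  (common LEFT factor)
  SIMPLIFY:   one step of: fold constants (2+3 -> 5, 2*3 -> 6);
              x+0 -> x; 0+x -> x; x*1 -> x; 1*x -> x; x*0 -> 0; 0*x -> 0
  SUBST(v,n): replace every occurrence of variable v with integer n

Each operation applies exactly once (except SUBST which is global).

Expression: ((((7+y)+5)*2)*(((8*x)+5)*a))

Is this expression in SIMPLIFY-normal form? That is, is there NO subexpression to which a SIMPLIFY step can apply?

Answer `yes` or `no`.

Answer: yes

Derivation:
Expression: ((((7+y)+5)*2)*(((8*x)+5)*a))
Scanning for simplifiable subexpressions (pre-order)...
  at root: ((((7+y)+5)*2)*(((8*x)+5)*a)) (not simplifiable)
  at L: (((7+y)+5)*2) (not simplifiable)
  at LL: ((7+y)+5) (not simplifiable)
  at LLL: (7+y) (not simplifiable)
  at R: (((8*x)+5)*a) (not simplifiable)
  at RL: ((8*x)+5) (not simplifiable)
  at RLL: (8*x) (not simplifiable)
Result: no simplifiable subexpression found -> normal form.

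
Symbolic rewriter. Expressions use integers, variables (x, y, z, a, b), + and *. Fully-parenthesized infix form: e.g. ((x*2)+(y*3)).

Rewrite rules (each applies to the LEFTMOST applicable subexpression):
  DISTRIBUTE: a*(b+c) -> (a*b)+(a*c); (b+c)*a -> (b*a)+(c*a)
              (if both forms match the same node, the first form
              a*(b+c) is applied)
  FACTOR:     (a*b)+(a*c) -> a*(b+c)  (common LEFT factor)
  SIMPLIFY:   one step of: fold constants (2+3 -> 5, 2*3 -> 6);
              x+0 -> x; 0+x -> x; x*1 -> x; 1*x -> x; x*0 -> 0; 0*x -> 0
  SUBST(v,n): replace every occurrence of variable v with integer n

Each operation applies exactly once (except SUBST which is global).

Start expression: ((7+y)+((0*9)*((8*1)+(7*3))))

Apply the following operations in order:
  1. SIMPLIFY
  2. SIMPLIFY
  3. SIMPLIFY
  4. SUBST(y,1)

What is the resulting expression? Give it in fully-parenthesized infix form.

Answer: (7+1)

Derivation:
Start: ((7+y)+((0*9)*((8*1)+(7*3))))
Apply SIMPLIFY at RL (target: (0*9)): ((7+y)+((0*9)*((8*1)+(7*3)))) -> ((7+y)+(0*((8*1)+(7*3))))
Apply SIMPLIFY at R (target: (0*((8*1)+(7*3)))): ((7+y)+(0*((8*1)+(7*3)))) -> ((7+y)+0)
Apply SIMPLIFY at root (target: ((7+y)+0)): ((7+y)+0) -> (7+y)
Apply SUBST(y,1): (7+y) -> (7+1)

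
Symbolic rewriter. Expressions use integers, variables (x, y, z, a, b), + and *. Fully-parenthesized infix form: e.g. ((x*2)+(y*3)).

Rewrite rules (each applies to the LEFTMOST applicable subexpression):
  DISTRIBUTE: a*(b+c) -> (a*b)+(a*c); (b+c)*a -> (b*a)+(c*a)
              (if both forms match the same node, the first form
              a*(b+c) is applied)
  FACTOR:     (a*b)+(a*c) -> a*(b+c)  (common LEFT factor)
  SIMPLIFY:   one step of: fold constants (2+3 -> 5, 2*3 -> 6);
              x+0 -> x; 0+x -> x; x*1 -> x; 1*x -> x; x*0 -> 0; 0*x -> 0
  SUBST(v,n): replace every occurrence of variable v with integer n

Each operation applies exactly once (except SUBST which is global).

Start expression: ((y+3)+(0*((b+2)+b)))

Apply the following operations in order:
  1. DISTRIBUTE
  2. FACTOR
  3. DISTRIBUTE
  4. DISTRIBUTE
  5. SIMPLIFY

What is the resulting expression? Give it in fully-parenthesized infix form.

Answer: ((y+3)+((0+(0*2))+(0*b)))

Derivation:
Start: ((y+3)+(0*((b+2)+b)))
Apply DISTRIBUTE at R (target: (0*((b+2)+b))): ((y+3)+(0*((b+2)+b))) -> ((y+3)+((0*(b+2))+(0*b)))
Apply FACTOR at R (target: ((0*(b+2))+(0*b))): ((y+3)+((0*(b+2))+(0*b))) -> ((y+3)+(0*((b+2)+b)))
Apply DISTRIBUTE at R (target: (0*((b+2)+b))): ((y+3)+(0*((b+2)+b))) -> ((y+3)+((0*(b+2))+(0*b)))
Apply DISTRIBUTE at RL (target: (0*(b+2))): ((y+3)+((0*(b+2))+(0*b))) -> ((y+3)+(((0*b)+(0*2))+(0*b)))
Apply SIMPLIFY at RLL (target: (0*b)): ((y+3)+(((0*b)+(0*2))+(0*b))) -> ((y+3)+((0+(0*2))+(0*b)))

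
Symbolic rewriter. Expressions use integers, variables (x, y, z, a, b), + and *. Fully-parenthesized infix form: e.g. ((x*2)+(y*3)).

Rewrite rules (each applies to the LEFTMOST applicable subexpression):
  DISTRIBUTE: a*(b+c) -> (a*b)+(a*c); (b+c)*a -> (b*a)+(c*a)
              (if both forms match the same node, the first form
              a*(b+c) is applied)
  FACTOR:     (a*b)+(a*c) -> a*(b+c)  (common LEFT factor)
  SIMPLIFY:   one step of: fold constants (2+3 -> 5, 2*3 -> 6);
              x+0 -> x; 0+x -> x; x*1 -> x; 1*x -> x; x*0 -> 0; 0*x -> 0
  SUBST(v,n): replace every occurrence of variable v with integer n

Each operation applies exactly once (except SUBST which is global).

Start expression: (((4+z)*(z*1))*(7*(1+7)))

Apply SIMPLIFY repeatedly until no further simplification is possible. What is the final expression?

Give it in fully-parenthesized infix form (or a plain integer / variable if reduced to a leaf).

Start: (((4+z)*(z*1))*(7*(1+7)))
Step 1: at LR: (z*1) -> z; overall: (((4+z)*(z*1))*(7*(1+7))) -> (((4+z)*z)*(7*(1+7)))
Step 2: at RR: (1+7) -> 8; overall: (((4+z)*z)*(7*(1+7))) -> (((4+z)*z)*(7*8))
Step 3: at R: (7*8) -> 56; overall: (((4+z)*z)*(7*8)) -> (((4+z)*z)*56)
Fixed point: (((4+z)*z)*56)

Answer: (((4+z)*z)*56)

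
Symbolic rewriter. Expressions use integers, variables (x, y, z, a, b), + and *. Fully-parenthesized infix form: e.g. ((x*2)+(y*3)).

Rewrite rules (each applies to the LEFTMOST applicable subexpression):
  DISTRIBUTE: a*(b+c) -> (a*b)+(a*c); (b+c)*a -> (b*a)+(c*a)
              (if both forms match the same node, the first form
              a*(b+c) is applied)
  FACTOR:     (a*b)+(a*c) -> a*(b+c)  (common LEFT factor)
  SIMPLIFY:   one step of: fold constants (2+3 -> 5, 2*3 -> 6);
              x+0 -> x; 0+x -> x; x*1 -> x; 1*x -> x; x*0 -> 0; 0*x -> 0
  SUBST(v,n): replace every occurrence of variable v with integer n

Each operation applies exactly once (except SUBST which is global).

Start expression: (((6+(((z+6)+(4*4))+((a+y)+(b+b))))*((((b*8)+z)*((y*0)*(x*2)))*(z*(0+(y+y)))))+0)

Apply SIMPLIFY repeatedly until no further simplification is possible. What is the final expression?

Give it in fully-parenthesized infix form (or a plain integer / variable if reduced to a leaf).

Start: (((6+(((z+6)+(4*4))+((a+y)+(b+b))))*((((b*8)+z)*((y*0)*(x*2)))*(z*(0+(y+y)))))+0)
Step 1: at root: (((6+(((z+6)+(4*4))+((a+y)+(b+b))))*((((b*8)+z)*((y*0)*(x*2)))*(z*(0+(y+y)))))+0) -> ((6+(((z+6)+(4*4))+((a+y)+(b+b))))*((((b*8)+z)*((y*0)*(x*2)))*(z*(0+(y+y))))); overall: (((6+(((z+6)+(4*4))+((a+y)+(b+b))))*((((b*8)+z)*((y*0)*(x*2)))*(z*(0+(y+y)))))+0) -> ((6+(((z+6)+(4*4))+((a+y)+(b+b))))*((((b*8)+z)*((y*0)*(x*2)))*(z*(0+(y+y)))))
Step 2: at LRLR: (4*4) -> 16; overall: ((6+(((z+6)+(4*4))+((a+y)+(b+b))))*((((b*8)+z)*((y*0)*(x*2)))*(z*(0+(y+y))))) -> ((6+(((z+6)+16)+((a+y)+(b+b))))*((((b*8)+z)*((y*0)*(x*2)))*(z*(0+(y+y)))))
Step 3: at RLRL: (y*0) -> 0; overall: ((6+(((z+6)+16)+((a+y)+(b+b))))*((((b*8)+z)*((y*0)*(x*2)))*(z*(0+(y+y))))) -> ((6+(((z+6)+16)+((a+y)+(b+b))))*((((b*8)+z)*(0*(x*2)))*(z*(0+(y+y)))))
Step 4: at RLR: (0*(x*2)) -> 0; overall: ((6+(((z+6)+16)+((a+y)+(b+b))))*((((b*8)+z)*(0*(x*2)))*(z*(0+(y+y))))) -> ((6+(((z+6)+16)+((a+y)+(b+b))))*((((b*8)+z)*0)*(z*(0+(y+y)))))
Step 5: at RL: (((b*8)+z)*0) -> 0; overall: ((6+(((z+6)+16)+((a+y)+(b+b))))*((((b*8)+z)*0)*(z*(0+(y+y))))) -> ((6+(((z+6)+16)+((a+y)+(b+b))))*(0*(z*(0+(y+y)))))
Step 6: at R: (0*(z*(0+(y+y)))) -> 0; overall: ((6+(((z+6)+16)+((a+y)+(b+b))))*(0*(z*(0+(y+y))))) -> ((6+(((z+6)+16)+((a+y)+(b+b))))*0)
Step 7: at root: ((6+(((z+6)+16)+((a+y)+(b+b))))*0) -> 0; overall: ((6+(((z+6)+16)+((a+y)+(b+b))))*0) -> 0
Fixed point: 0

Answer: 0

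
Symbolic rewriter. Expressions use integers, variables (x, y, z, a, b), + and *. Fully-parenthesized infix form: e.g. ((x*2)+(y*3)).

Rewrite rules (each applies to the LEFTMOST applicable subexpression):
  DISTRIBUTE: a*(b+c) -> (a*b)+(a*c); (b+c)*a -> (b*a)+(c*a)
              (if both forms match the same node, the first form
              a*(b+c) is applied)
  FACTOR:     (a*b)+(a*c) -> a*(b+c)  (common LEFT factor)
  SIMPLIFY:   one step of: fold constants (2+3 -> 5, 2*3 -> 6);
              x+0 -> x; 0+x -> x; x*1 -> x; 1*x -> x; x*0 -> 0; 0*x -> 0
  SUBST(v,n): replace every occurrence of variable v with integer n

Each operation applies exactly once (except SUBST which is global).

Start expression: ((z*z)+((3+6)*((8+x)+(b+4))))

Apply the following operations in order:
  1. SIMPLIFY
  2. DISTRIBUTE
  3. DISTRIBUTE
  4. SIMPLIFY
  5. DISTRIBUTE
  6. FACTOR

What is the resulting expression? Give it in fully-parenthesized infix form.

Answer: ((z*z)+((72+(9*x))+(9*(b+4))))

Derivation:
Start: ((z*z)+((3+6)*((8+x)+(b+4))))
Apply SIMPLIFY at RL (target: (3+6)): ((z*z)+((3+6)*((8+x)+(b+4)))) -> ((z*z)+(9*((8+x)+(b+4))))
Apply DISTRIBUTE at R (target: (9*((8+x)+(b+4)))): ((z*z)+(9*((8+x)+(b+4)))) -> ((z*z)+((9*(8+x))+(9*(b+4))))
Apply DISTRIBUTE at RL (target: (9*(8+x))): ((z*z)+((9*(8+x))+(9*(b+4)))) -> ((z*z)+(((9*8)+(9*x))+(9*(b+4))))
Apply SIMPLIFY at RLL (target: (9*8)): ((z*z)+(((9*8)+(9*x))+(9*(b+4)))) -> ((z*z)+((72+(9*x))+(9*(b+4))))
Apply DISTRIBUTE at RR (target: (9*(b+4))): ((z*z)+((72+(9*x))+(9*(b+4)))) -> ((z*z)+((72+(9*x))+((9*b)+(9*4))))
Apply FACTOR at RR (target: ((9*b)+(9*4))): ((z*z)+((72+(9*x))+((9*b)+(9*4)))) -> ((z*z)+((72+(9*x))+(9*(b+4))))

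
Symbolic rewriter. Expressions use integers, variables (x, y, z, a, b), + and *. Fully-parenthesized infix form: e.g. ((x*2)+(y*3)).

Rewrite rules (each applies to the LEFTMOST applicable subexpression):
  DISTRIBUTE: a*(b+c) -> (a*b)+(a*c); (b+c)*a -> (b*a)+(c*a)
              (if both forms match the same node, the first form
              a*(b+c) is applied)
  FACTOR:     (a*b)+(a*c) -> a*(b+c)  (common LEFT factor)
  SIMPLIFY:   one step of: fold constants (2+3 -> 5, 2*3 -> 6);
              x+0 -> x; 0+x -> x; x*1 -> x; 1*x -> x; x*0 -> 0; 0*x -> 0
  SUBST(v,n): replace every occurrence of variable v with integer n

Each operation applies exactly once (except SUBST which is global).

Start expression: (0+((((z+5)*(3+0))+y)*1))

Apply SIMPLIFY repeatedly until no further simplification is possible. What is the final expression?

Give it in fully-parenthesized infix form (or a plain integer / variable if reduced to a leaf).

Start: (0+((((z+5)*(3+0))+y)*1))
Step 1: at root: (0+((((z+5)*(3+0))+y)*1)) -> ((((z+5)*(3+0))+y)*1); overall: (0+((((z+5)*(3+0))+y)*1)) -> ((((z+5)*(3+0))+y)*1)
Step 2: at root: ((((z+5)*(3+0))+y)*1) -> (((z+5)*(3+0))+y); overall: ((((z+5)*(3+0))+y)*1) -> (((z+5)*(3+0))+y)
Step 3: at LR: (3+0) -> 3; overall: (((z+5)*(3+0))+y) -> (((z+5)*3)+y)
Fixed point: (((z+5)*3)+y)

Answer: (((z+5)*3)+y)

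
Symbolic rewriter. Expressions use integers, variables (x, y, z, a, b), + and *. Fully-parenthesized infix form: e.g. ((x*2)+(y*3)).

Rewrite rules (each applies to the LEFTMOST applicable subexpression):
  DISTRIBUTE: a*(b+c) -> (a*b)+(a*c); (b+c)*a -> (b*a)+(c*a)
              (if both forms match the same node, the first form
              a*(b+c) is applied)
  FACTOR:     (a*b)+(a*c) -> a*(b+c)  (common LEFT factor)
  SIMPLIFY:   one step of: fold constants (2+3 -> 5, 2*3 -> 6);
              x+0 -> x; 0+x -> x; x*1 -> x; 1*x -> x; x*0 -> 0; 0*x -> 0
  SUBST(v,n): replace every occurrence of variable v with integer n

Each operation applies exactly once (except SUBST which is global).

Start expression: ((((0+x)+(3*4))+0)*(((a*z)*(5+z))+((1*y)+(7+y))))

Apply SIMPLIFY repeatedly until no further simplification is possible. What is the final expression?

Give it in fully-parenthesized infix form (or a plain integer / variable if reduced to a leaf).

Start: ((((0+x)+(3*4))+0)*(((a*z)*(5+z))+((1*y)+(7+y))))
Step 1: at L: (((0+x)+(3*4))+0) -> ((0+x)+(3*4)); overall: ((((0+x)+(3*4))+0)*(((a*z)*(5+z))+((1*y)+(7+y)))) -> (((0+x)+(3*4))*(((a*z)*(5+z))+((1*y)+(7+y))))
Step 2: at LL: (0+x) -> x; overall: (((0+x)+(3*4))*(((a*z)*(5+z))+((1*y)+(7+y)))) -> ((x+(3*4))*(((a*z)*(5+z))+((1*y)+(7+y))))
Step 3: at LR: (3*4) -> 12; overall: ((x+(3*4))*(((a*z)*(5+z))+((1*y)+(7+y)))) -> ((x+12)*(((a*z)*(5+z))+((1*y)+(7+y))))
Step 4: at RRL: (1*y) -> y; overall: ((x+12)*(((a*z)*(5+z))+((1*y)+(7+y)))) -> ((x+12)*(((a*z)*(5+z))+(y+(7+y))))
Fixed point: ((x+12)*(((a*z)*(5+z))+(y+(7+y))))

Answer: ((x+12)*(((a*z)*(5+z))+(y+(7+y))))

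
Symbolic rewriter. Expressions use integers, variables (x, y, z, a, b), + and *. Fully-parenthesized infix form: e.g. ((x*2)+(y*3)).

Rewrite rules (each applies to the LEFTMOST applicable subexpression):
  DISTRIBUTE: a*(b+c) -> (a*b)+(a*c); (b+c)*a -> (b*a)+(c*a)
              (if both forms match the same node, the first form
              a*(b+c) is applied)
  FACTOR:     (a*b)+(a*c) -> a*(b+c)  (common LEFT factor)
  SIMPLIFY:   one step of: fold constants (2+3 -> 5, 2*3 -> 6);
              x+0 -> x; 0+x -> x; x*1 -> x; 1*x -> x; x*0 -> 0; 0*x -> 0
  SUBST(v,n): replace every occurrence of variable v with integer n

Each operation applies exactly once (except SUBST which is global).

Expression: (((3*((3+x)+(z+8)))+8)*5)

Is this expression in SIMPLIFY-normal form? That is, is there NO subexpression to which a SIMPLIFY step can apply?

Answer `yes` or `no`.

Expression: (((3*((3+x)+(z+8)))+8)*5)
Scanning for simplifiable subexpressions (pre-order)...
  at root: (((3*((3+x)+(z+8)))+8)*5) (not simplifiable)
  at L: ((3*((3+x)+(z+8)))+8) (not simplifiable)
  at LL: (3*((3+x)+(z+8))) (not simplifiable)
  at LLR: ((3+x)+(z+8)) (not simplifiable)
  at LLRL: (3+x) (not simplifiable)
  at LLRR: (z+8) (not simplifiable)
Result: no simplifiable subexpression found -> normal form.

Answer: yes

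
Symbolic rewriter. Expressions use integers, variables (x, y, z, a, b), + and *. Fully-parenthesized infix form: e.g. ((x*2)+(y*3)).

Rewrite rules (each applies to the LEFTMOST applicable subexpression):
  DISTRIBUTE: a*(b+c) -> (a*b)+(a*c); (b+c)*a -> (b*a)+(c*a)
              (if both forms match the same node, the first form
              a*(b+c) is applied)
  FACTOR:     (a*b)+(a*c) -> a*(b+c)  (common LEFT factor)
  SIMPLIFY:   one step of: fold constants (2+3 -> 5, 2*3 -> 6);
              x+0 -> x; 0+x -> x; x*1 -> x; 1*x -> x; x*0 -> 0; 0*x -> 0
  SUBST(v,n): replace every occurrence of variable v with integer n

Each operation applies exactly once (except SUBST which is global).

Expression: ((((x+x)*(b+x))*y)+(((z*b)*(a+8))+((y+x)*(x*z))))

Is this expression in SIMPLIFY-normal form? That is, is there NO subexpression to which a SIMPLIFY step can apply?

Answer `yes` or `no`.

Answer: yes

Derivation:
Expression: ((((x+x)*(b+x))*y)+(((z*b)*(a+8))+((y+x)*(x*z))))
Scanning for simplifiable subexpressions (pre-order)...
  at root: ((((x+x)*(b+x))*y)+(((z*b)*(a+8))+((y+x)*(x*z)))) (not simplifiable)
  at L: (((x+x)*(b+x))*y) (not simplifiable)
  at LL: ((x+x)*(b+x)) (not simplifiable)
  at LLL: (x+x) (not simplifiable)
  at LLR: (b+x) (not simplifiable)
  at R: (((z*b)*(a+8))+((y+x)*(x*z))) (not simplifiable)
  at RL: ((z*b)*(a+8)) (not simplifiable)
  at RLL: (z*b) (not simplifiable)
  at RLR: (a+8) (not simplifiable)
  at RR: ((y+x)*(x*z)) (not simplifiable)
  at RRL: (y+x) (not simplifiable)
  at RRR: (x*z) (not simplifiable)
Result: no simplifiable subexpression found -> normal form.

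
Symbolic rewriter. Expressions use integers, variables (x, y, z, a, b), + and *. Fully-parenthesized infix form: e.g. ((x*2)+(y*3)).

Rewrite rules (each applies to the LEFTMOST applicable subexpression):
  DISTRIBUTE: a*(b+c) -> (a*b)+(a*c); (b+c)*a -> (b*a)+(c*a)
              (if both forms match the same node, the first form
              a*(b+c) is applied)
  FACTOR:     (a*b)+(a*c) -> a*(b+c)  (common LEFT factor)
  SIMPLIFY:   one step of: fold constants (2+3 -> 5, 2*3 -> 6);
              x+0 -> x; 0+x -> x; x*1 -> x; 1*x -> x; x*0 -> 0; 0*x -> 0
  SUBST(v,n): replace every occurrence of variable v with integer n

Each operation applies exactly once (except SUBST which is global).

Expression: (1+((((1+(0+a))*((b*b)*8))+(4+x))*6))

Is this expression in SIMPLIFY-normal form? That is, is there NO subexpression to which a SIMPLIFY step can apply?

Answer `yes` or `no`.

Answer: no

Derivation:
Expression: (1+((((1+(0+a))*((b*b)*8))+(4+x))*6))
Scanning for simplifiable subexpressions (pre-order)...
  at root: (1+((((1+(0+a))*((b*b)*8))+(4+x))*6)) (not simplifiable)
  at R: ((((1+(0+a))*((b*b)*8))+(4+x))*6) (not simplifiable)
  at RL: (((1+(0+a))*((b*b)*8))+(4+x)) (not simplifiable)
  at RLL: ((1+(0+a))*((b*b)*8)) (not simplifiable)
  at RLLL: (1+(0+a)) (not simplifiable)
  at RLLLR: (0+a) (SIMPLIFIABLE)
  at RLLR: ((b*b)*8) (not simplifiable)
  at RLLRL: (b*b) (not simplifiable)
  at RLR: (4+x) (not simplifiable)
Found simplifiable subexpr at path RLLLR: (0+a)
One SIMPLIFY step would give: (1+((((1+a)*((b*b)*8))+(4+x))*6))
-> NOT in normal form.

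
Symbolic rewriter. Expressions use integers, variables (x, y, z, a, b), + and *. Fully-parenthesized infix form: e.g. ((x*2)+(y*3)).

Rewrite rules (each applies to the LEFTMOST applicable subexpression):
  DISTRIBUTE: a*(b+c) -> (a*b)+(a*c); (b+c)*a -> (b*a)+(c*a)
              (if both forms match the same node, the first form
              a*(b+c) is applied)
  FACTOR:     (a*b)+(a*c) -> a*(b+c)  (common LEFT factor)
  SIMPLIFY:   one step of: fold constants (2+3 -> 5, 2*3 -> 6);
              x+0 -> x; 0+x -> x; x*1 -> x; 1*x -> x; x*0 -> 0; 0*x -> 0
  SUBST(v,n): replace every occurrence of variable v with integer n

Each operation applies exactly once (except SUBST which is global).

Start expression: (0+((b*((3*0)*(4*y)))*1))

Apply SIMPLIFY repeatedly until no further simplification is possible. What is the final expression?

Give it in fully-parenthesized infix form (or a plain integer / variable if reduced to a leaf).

Start: (0+((b*((3*0)*(4*y)))*1))
Step 1: at root: (0+((b*((3*0)*(4*y)))*1)) -> ((b*((3*0)*(4*y)))*1); overall: (0+((b*((3*0)*(4*y)))*1)) -> ((b*((3*0)*(4*y)))*1)
Step 2: at root: ((b*((3*0)*(4*y)))*1) -> (b*((3*0)*(4*y))); overall: ((b*((3*0)*(4*y)))*1) -> (b*((3*0)*(4*y)))
Step 3: at RL: (3*0) -> 0; overall: (b*((3*0)*(4*y))) -> (b*(0*(4*y)))
Step 4: at R: (0*(4*y)) -> 0; overall: (b*(0*(4*y))) -> (b*0)
Step 5: at root: (b*0) -> 0; overall: (b*0) -> 0
Fixed point: 0

Answer: 0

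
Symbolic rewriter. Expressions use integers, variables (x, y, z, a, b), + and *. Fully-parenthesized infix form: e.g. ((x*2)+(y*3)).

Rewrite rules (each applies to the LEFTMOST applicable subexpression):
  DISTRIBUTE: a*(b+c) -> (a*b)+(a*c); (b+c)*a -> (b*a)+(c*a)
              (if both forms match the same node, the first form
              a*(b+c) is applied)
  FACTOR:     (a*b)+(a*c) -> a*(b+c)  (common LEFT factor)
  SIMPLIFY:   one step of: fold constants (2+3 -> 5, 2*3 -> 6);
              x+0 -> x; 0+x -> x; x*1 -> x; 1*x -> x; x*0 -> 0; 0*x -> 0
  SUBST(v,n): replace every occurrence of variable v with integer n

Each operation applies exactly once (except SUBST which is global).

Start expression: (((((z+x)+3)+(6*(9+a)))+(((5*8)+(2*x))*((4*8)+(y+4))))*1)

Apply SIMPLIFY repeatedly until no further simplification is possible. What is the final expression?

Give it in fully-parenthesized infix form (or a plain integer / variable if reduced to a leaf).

Answer: ((((z+x)+3)+(6*(9+a)))+((40+(2*x))*(32+(y+4))))

Derivation:
Start: (((((z+x)+3)+(6*(9+a)))+(((5*8)+(2*x))*((4*8)+(y+4))))*1)
Step 1: at root: (((((z+x)+3)+(6*(9+a)))+(((5*8)+(2*x))*((4*8)+(y+4))))*1) -> ((((z+x)+3)+(6*(9+a)))+(((5*8)+(2*x))*((4*8)+(y+4)))); overall: (((((z+x)+3)+(6*(9+a)))+(((5*8)+(2*x))*((4*8)+(y+4))))*1) -> ((((z+x)+3)+(6*(9+a)))+(((5*8)+(2*x))*((4*8)+(y+4))))
Step 2: at RLL: (5*8) -> 40; overall: ((((z+x)+3)+(6*(9+a)))+(((5*8)+(2*x))*((4*8)+(y+4)))) -> ((((z+x)+3)+(6*(9+a)))+((40+(2*x))*((4*8)+(y+4))))
Step 3: at RRL: (4*8) -> 32; overall: ((((z+x)+3)+(6*(9+a)))+((40+(2*x))*((4*8)+(y+4)))) -> ((((z+x)+3)+(6*(9+a)))+((40+(2*x))*(32+(y+4))))
Fixed point: ((((z+x)+3)+(6*(9+a)))+((40+(2*x))*(32+(y+4))))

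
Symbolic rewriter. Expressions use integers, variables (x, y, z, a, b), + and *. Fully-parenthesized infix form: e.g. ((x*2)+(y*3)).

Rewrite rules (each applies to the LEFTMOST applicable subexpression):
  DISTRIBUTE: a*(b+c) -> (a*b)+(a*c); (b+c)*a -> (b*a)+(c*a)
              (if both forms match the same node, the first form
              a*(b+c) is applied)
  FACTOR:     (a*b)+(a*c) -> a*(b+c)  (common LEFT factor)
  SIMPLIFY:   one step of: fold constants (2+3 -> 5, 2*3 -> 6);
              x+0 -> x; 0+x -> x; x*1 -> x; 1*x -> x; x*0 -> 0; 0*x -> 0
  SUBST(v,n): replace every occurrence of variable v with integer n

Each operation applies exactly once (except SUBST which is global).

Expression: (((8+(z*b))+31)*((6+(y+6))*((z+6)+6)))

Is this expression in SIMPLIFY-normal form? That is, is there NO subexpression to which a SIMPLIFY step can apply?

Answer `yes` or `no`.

Answer: yes

Derivation:
Expression: (((8+(z*b))+31)*((6+(y+6))*((z+6)+6)))
Scanning for simplifiable subexpressions (pre-order)...
  at root: (((8+(z*b))+31)*((6+(y+6))*((z+6)+6))) (not simplifiable)
  at L: ((8+(z*b))+31) (not simplifiable)
  at LL: (8+(z*b)) (not simplifiable)
  at LLR: (z*b) (not simplifiable)
  at R: ((6+(y+6))*((z+6)+6)) (not simplifiable)
  at RL: (6+(y+6)) (not simplifiable)
  at RLR: (y+6) (not simplifiable)
  at RR: ((z+6)+6) (not simplifiable)
  at RRL: (z+6) (not simplifiable)
Result: no simplifiable subexpression found -> normal form.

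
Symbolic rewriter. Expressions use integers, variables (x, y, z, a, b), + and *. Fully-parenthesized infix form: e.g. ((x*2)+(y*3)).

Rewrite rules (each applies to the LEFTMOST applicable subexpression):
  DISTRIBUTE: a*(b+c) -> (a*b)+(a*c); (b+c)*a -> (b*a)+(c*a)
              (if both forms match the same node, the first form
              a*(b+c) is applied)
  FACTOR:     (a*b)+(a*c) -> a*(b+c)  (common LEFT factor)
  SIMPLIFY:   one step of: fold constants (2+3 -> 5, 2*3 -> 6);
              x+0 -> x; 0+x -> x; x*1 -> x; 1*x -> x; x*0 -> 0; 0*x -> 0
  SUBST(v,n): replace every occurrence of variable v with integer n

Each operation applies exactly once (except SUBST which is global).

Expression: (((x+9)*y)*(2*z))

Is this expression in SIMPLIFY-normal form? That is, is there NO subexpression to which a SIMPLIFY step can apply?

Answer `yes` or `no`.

Answer: yes

Derivation:
Expression: (((x+9)*y)*(2*z))
Scanning for simplifiable subexpressions (pre-order)...
  at root: (((x+9)*y)*(2*z)) (not simplifiable)
  at L: ((x+9)*y) (not simplifiable)
  at LL: (x+9) (not simplifiable)
  at R: (2*z) (not simplifiable)
Result: no simplifiable subexpression found -> normal form.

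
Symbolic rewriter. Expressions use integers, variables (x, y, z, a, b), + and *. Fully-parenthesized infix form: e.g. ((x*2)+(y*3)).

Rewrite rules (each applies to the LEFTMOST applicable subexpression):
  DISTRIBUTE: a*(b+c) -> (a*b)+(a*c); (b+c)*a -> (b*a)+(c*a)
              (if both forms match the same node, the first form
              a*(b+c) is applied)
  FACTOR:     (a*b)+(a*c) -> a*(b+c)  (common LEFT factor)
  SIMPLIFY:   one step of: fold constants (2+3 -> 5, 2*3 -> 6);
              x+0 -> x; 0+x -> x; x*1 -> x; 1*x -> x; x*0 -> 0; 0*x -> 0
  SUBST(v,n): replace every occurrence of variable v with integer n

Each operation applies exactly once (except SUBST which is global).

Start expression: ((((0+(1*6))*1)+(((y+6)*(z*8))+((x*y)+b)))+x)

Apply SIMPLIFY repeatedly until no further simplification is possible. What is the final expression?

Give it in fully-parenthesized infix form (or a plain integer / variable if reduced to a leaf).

Start: ((((0+(1*6))*1)+(((y+6)*(z*8))+((x*y)+b)))+x)
Step 1: at LL: ((0+(1*6))*1) -> (0+(1*6)); overall: ((((0+(1*6))*1)+(((y+6)*(z*8))+((x*y)+b)))+x) -> (((0+(1*6))+(((y+6)*(z*8))+((x*y)+b)))+x)
Step 2: at LL: (0+(1*6)) -> (1*6); overall: (((0+(1*6))+(((y+6)*(z*8))+((x*y)+b)))+x) -> (((1*6)+(((y+6)*(z*8))+((x*y)+b)))+x)
Step 3: at LL: (1*6) -> 6; overall: (((1*6)+(((y+6)*(z*8))+((x*y)+b)))+x) -> ((6+(((y+6)*(z*8))+((x*y)+b)))+x)
Fixed point: ((6+(((y+6)*(z*8))+((x*y)+b)))+x)

Answer: ((6+(((y+6)*(z*8))+((x*y)+b)))+x)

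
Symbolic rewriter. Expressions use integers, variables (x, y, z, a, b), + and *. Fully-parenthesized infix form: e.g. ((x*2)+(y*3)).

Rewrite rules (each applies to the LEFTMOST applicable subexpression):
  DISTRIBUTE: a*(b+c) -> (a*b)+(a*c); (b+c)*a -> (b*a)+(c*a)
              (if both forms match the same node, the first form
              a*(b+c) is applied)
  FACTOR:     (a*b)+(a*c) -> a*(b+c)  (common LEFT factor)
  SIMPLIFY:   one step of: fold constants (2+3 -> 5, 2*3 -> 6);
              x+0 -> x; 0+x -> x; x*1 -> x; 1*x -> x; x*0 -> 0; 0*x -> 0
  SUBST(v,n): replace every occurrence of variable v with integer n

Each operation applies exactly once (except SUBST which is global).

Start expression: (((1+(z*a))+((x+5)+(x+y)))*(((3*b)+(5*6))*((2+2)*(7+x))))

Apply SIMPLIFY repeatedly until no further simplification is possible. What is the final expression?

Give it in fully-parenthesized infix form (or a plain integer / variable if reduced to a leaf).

Start: (((1+(z*a))+((x+5)+(x+y)))*(((3*b)+(5*6))*((2+2)*(7+x))))
Step 1: at RLR: (5*6) -> 30; overall: (((1+(z*a))+((x+5)+(x+y)))*(((3*b)+(5*6))*((2+2)*(7+x)))) -> (((1+(z*a))+((x+5)+(x+y)))*(((3*b)+30)*((2+2)*(7+x))))
Step 2: at RRL: (2+2) -> 4; overall: (((1+(z*a))+((x+5)+(x+y)))*(((3*b)+30)*((2+2)*(7+x)))) -> (((1+(z*a))+((x+5)+(x+y)))*(((3*b)+30)*(4*(7+x))))
Fixed point: (((1+(z*a))+((x+5)+(x+y)))*(((3*b)+30)*(4*(7+x))))

Answer: (((1+(z*a))+((x+5)+(x+y)))*(((3*b)+30)*(4*(7+x))))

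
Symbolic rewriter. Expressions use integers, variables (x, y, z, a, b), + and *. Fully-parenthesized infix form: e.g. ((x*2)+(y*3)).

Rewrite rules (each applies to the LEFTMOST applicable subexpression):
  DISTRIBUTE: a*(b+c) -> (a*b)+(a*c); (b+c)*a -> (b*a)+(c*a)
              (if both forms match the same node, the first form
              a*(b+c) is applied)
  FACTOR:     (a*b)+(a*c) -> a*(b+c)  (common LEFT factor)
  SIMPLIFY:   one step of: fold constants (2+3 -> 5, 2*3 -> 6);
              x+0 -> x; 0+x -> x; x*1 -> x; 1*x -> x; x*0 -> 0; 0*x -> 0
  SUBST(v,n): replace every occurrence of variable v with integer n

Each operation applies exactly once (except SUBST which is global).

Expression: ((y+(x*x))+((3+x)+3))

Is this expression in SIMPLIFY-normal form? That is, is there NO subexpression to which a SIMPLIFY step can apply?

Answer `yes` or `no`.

Expression: ((y+(x*x))+((3+x)+3))
Scanning for simplifiable subexpressions (pre-order)...
  at root: ((y+(x*x))+((3+x)+3)) (not simplifiable)
  at L: (y+(x*x)) (not simplifiable)
  at LR: (x*x) (not simplifiable)
  at R: ((3+x)+3) (not simplifiable)
  at RL: (3+x) (not simplifiable)
Result: no simplifiable subexpression found -> normal form.

Answer: yes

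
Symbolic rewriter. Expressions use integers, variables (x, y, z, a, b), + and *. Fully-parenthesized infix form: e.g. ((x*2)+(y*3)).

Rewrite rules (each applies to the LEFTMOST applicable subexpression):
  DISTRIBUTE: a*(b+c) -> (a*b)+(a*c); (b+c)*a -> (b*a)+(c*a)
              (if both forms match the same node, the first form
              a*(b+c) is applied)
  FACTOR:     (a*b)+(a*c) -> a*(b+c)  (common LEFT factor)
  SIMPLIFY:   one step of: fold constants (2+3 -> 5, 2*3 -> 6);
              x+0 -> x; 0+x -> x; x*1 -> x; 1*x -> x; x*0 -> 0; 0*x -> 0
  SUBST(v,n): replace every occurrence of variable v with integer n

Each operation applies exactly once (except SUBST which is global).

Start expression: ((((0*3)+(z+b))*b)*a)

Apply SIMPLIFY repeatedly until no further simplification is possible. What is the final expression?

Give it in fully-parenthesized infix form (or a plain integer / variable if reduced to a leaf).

Start: ((((0*3)+(z+b))*b)*a)
Step 1: at LLL: (0*3) -> 0; overall: ((((0*3)+(z+b))*b)*a) -> (((0+(z+b))*b)*a)
Step 2: at LL: (0+(z+b)) -> (z+b); overall: (((0+(z+b))*b)*a) -> (((z+b)*b)*a)
Fixed point: (((z+b)*b)*a)

Answer: (((z+b)*b)*a)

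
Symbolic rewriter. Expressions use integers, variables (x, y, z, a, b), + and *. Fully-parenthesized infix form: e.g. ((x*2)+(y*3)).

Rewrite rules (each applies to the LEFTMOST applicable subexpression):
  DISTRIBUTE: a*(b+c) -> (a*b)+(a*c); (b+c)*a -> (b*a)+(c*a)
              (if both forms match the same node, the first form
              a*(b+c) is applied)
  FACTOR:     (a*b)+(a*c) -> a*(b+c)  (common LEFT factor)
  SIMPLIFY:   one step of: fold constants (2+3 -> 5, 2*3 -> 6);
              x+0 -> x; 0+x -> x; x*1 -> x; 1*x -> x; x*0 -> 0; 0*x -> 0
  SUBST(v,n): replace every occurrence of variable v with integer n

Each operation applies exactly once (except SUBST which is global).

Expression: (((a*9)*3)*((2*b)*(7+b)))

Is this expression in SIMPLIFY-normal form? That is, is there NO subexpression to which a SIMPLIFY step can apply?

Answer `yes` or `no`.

Expression: (((a*9)*3)*((2*b)*(7+b)))
Scanning for simplifiable subexpressions (pre-order)...
  at root: (((a*9)*3)*((2*b)*(7+b))) (not simplifiable)
  at L: ((a*9)*3) (not simplifiable)
  at LL: (a*9) (not simplifiable)
  at R: ((2*b)*(7+b)) (not simplifiable)
  at RL: (2*b) (not simplifiable)
  at RR: (7+b) (not simplifiable)
Result: no simplifiable subexpression found -> normal form.

Answer: yes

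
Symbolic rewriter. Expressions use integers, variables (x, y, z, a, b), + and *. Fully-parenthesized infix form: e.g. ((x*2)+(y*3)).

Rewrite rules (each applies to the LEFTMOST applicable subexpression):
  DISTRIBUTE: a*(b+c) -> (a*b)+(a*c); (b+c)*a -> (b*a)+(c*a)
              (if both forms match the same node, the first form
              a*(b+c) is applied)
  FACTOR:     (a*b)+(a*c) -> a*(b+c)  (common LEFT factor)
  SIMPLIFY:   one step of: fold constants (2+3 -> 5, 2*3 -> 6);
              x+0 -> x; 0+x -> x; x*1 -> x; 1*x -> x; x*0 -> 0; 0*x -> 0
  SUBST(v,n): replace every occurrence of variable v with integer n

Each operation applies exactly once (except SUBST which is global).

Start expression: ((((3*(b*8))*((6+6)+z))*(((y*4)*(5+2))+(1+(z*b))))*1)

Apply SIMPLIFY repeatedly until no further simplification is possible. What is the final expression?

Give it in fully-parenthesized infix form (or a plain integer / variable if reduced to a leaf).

Start: ((((3*(b*8))*((6+6)+z))*(((y*4)*(5+2))+(1+(z*b))))*1)
Step 1: at root: ((((3*(b*8))*((6+6)+z))*(((y*4)*(5+2))+(1+(z*b))))*1) -> (((3*(b*8))*((6+6)+z))*(((y*4)*(5+2))+(1+(z*b)))); overall: ((((3*(b*8))*((6+6)+z))*(((y*4)*(5+2))+(1+(z*b))))*1) -> (((3*(b*8))*((6+6)+z))*(((y*4)*(5+2))+(1+(z*b))))
Step 2: at LRL: (6+6) -> 12; overall: (((3*(b*8))*((6+6)+z))*(((y*4)*(5+2))+(1+(z*b)))) -> (((3*(b*8))*(12+z))*(((y*4)*(5+2))+(1+(z*b))))
Step 3: at RLR: (5+2) -> 7; overall: (((3*(b*8))*(12+z))*(((y*4)*(5+2))+(1+(z*b)))) -> (((3*(b*8))*(12+z))*(((y*4)*7)+(1+(z*b))))
Fixed point: (((3*(b*8))*(12+z))*(((y*4)*7)+(1+(z*b))))

Answer: (((3*(b*8))*(12+z))*(((y*4)*7)+(1+(z*b))))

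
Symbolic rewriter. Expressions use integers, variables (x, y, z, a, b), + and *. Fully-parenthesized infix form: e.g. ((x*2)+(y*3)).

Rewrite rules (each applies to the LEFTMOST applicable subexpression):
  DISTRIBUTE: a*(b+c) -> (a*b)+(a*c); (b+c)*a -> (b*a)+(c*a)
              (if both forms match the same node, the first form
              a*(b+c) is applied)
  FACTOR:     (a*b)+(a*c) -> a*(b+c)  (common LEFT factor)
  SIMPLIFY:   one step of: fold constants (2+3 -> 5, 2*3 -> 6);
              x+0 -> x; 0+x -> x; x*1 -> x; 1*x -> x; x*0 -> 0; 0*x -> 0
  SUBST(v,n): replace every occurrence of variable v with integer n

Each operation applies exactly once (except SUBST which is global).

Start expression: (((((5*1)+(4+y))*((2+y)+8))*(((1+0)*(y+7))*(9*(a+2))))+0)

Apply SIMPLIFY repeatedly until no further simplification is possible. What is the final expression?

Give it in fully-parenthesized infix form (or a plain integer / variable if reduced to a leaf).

Answer: (((5+(4+y))*((2+y)+8))*((y+7)*(9*(a+2))))

Derivation:
Start: (((((5*1)+(4+y))*((2+y)+8))*(((1+0)*(y+7))*(9*(a+2))))+0)
Step 1: at root: (((((5*1)+(4+y))*((2+y)+8))*(((1+0)*(y+7))*(9*(a+2))))+0) -> ((((5*1)+(4+y))*((2+y)+8))*(((1+0)*(y+7))*(9*(a+2)))); overall: (((((5*1)+(4+y))*((2+y)+8))*(((1+0)*(y+7))*(9*(a+2))))+0) -> ((((5*1)+(4+y))*((2+y)+8))*(((1+0)*(y+7))*(9*(a+2))))
Step 2: at LLL: (5*1) -> 5; overall: ((((5*1)+(4+y))*((2+y)+8))*(((1+0)*(y+7))*(9*(a+2)))) -> (((5+(4+y))*((2+y)+8))*(((1+0)*(y+7))*(9*(a+2))))
Step 3: at RLL: (1+0) -> 1; overall: (((5+(4+y))*((2+y)+8))*(((1+0)*(y+7))*(9*(a+2)))) -> (((5+(4+y))*((2+y)+8))*((1*(y+7))*(9*(a+2))))
Step 4: at RL: (1*(y+7)) -> (y+7); overall: (((5+(4+y))*((2+y)+8))*((1*(y+7))*(9*(a+2)))) -> (((5+(4+y))*((2+y)+8))*((y+7)*(9*(a+2))))
Fixed point: (((5+(4+y))*((2+y)+8))*((y+7)*(9*(a+2))))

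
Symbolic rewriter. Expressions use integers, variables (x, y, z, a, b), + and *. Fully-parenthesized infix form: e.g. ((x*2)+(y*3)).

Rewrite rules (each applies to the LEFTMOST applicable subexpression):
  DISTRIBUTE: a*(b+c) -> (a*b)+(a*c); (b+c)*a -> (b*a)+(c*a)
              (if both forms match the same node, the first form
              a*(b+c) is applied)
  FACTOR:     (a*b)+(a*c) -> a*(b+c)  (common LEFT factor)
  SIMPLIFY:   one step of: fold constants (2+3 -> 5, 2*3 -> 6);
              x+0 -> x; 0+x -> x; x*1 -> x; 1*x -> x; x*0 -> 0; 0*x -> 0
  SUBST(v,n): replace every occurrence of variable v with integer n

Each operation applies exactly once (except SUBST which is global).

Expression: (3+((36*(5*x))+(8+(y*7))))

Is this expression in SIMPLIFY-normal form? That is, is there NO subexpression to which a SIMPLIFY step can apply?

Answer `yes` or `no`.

Expression: (3+((36*(5*x))+(8+(y*7))))
Scanning for simplifiable subexpressions (pre-order)...
  at root: (3+((36*(5*x))+(8+(y*7)))) (not simplifiable)
  at R: ((36*(5*x))+(8+(y*7))) (not simplifiable)
  at RL: (36*(5*x)) (not simplifiable)
  at RLR: (5*x) (not simplifiable)
  at RR: (8+(y*7)) (not simplifiable)
  at RRR: (y*7) (not simplifiable)
Result: no simplifiable subexpression found -> normal form.

Answer: yes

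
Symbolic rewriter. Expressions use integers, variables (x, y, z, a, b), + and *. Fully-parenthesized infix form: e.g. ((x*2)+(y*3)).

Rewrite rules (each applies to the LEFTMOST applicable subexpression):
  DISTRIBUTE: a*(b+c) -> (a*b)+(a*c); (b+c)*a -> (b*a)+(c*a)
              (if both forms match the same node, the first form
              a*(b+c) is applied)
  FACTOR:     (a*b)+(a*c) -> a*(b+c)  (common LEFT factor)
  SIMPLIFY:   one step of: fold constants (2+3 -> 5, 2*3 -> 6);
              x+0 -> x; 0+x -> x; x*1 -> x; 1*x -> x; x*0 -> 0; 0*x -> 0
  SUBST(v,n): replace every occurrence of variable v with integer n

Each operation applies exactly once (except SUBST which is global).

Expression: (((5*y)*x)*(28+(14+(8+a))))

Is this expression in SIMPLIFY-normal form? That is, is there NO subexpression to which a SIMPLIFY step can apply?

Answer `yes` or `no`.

Expression: (((5*y)*x)*(28+(14+(8+a))))
Scanning for simplifiable subexpressions (pre-order)...
  at root: (((5*y)*x)*(28+(14+(8+a)))) (not simplifiable)
  at L: ((5*y)*x) (not simplifiable)
  at LL: (5*y) (not simplifiable)
  at R: (28+(14+(8+a))) (not simplifiable)
  at RR: (14+(8+a)) (not simplifiable)
  at RRR: (8+a) (not simplifiable)
Result: no simplifiable subexpression found -> normal form.

Answer: yes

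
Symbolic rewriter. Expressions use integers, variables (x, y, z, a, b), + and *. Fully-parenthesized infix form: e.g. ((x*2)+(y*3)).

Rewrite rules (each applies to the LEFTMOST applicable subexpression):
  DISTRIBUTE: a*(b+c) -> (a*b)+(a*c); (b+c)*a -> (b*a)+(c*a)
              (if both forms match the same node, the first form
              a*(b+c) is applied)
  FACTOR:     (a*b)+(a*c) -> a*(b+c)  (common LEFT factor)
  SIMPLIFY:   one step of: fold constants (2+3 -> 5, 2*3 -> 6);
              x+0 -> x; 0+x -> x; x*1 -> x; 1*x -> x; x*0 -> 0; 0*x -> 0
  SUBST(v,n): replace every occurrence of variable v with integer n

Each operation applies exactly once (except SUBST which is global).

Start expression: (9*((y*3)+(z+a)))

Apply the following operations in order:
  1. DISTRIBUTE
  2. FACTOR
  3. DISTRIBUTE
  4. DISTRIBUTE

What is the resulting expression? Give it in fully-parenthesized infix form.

Start: (9*((y*3)+(z+a)))
Apply DISTRIBUTE at root (target: (9*((y*3)+(z+a)))): (9*((y*3)+(z+a))) -> ((9*(y*3))+(9*(z+a)))
Apply FACTOR at root (target: ((9*(y*3))+(9*(z+a)))): ((9*(y*3))+(9*(z+a))) -> (9*((y*3)+(z+a)))
Apply DISTRIBUTE at root (target: (9*((y*3)+(z+a)))): (9*((y*3)+(z+a))) -> ((9*(y*3))+(9*(z+a)))
Apply DISTRIBUTE at R (target: (9*(z+a))): ((9*(y*3))+(9*(z+a))) -> ((9*(y*3))+((9*z)+(9*a)))

Answer: ((9*(y*3))+((9*z)+(9*a)))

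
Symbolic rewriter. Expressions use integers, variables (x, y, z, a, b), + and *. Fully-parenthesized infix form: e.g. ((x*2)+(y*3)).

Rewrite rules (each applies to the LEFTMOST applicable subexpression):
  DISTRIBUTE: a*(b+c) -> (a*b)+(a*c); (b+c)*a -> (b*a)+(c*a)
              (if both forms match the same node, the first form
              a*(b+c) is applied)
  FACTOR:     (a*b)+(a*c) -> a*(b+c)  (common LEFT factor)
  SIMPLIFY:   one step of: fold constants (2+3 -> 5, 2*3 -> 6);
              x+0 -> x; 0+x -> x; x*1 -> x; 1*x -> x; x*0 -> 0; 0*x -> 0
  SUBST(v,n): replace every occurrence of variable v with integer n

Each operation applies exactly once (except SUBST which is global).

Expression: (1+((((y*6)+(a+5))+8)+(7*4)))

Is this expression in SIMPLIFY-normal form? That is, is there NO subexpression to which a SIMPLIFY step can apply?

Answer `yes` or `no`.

Expression: (1+((((y*6)+(a+5))+8)+(7*4)))
Scanning for simplifiable subexpressions (pre-order)...
  at root: (1+((((y*6)+(a+5))+8)+(7*4))) (not simplifiable)
  at R: ((((y*6)+(a+5))+8)+(7*4)) (not simplifiable)
  at RL: (((y*6)+(a+5))+8) (not simplifiable)
  at RLL: ((y*6)+(a+5)) (not simplifiable)
  at RLLL: (y*6) (not simplifiable)
  at RLLR: (a+5) (not simplifiable)
  at RR: (7*4) (SIMPLIFIABLE)
Found simplifiable subexpr at path RR: (7*4)
One SIMPLIFY step would give: (1+((((y*6)+(a+5))+8)+28))
-> NOT in normal form.

Answer: no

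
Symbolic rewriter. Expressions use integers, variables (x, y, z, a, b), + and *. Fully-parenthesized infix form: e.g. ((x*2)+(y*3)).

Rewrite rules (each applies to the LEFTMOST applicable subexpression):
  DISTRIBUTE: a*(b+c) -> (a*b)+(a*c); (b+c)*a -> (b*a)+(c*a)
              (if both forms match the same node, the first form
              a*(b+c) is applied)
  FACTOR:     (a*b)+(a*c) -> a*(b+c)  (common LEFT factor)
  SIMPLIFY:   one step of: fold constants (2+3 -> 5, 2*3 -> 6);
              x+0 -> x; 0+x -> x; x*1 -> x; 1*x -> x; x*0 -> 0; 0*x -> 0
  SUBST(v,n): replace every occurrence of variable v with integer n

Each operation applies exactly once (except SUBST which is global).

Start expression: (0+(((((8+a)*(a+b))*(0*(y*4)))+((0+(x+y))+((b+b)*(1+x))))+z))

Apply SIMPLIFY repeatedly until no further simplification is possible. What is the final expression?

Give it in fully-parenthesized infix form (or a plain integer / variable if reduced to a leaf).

Start: (0+(((((8+a)*(a+b))*(0*(y*4)))+((0+(x+y))+((b+b)*(1+x))))+z))
Step 1: at root: (0+(((((8+a)*(a+b))*(0*(y*4)))+((0+(x+y))+((b+b)*(1+x))))+z)) -> (((((8+a)*(a+b))*(0*(y*4)))+((0+(x+y))+((b+b)*(1+x))))+z); overall: (0+(((((8+a)*(a+b))*(0*(y*4)))+((0+(x+y))+((b+b)*(1+x))))+z)) -> (((((8+a)*(a+b))*(0*(y*4)))+((0+(x+y))+((b+b)*(1+x))))+z)
Step 2: at LLR: (0*(y*4)) -> 0; overall: (((((8+a)*(a+b))*(0*(y*4)))+((0+(x+y))+((b+b)*(1+x))))+z) -> (((((8+a)*(a+b))*0)+((0+(x+y))+((b+b)*(1+x))))+z)
Step 3: at LL: (((8+a)*(a+b))*0) -> 0; overall: (((((8+a)*(a+b))*0)+((0+(x+y))+((b+b)*(1+x))))+z) -> ((0+((0+(x+y))+((b+b)*(1+x))))+z)
Step 4: at L: (0+((0+(x+y))+((b+b)*(1+x)))) -> ((0+(x+y))+((b+b)*(1+x))); overall: ((0+((0+(x+y))+((b+b)*(1+x))))+z) -> (((0+(x+y))+((b+b)*(1+x)))+z)
Step 5: at LL: (0+(x+y)) -> (x+y); overall: (((0+(x+y))+((b+b)*(1+x)))+z) -> (((x+y)+((b+b)*(1+x)))+z)
Fixed point: (((x+y)+((b+b)*(1+x)))+z)

Answer: (((x+y)+((b+b)*(1+x)))+z)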